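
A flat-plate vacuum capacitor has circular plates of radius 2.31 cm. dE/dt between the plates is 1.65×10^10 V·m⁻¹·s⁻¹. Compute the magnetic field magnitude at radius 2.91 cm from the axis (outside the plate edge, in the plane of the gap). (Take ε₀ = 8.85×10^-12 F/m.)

I_d = ε₀ dΦ_E/dt = ε₀ πR² (dE/dt) = (8.85×10^-12)(1.676×10^-3)(1.65×10^10) = 2.447×10^-4 A through the full plate area.
Outside the plates the loop encloses all of I_d, so B·2πr = μ₀ I_d and B = 1.68×10^-9 T.

1.68×10^-9 T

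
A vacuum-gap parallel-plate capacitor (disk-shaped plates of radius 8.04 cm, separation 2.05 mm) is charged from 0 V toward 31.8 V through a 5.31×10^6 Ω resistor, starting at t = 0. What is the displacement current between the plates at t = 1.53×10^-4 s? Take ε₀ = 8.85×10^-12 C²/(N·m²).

4.31×10^-6 A

C = ε₀A/d = (8.85×10^-12)(0.02031)/(2.05×10^-3) = 8.768×10^-11 F and τ = RC = 4.656×10^-4 s. I_d in the gap equals the RC charging current.
I_d(t) = (V₀/R) e^(−t/τ) = 5.989×10^-6 · e^(−0.3286) = 4.31×10^-6 A.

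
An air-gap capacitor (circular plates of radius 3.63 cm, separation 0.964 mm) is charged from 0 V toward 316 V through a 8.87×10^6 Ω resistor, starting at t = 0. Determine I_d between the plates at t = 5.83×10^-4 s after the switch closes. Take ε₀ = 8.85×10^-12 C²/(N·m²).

With C = ε₀A/d = (8.85×10^-12)(4.140×10^-3)/(9.64×10^-4) = 3.801×10^-11 F, the time constant is τ = RC = 3.371×10^-4 s, so t/τ = 1.729 and e^(−t/τ) = 0.1775.
I_d = I_cond = (V₀/R) e^(−t/τ) = (3.563×10^-5)(0.1775) = 6.32×10^-6 A.

6.32×10^-6 A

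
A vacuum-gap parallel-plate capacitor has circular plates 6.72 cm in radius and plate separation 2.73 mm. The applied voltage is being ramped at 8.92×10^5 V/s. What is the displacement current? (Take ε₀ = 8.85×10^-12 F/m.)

4.10×10^-5 A

The displacement current equals the charging current C dV/dt. With C = ε₀A/d = (8.85×10^-12)(0.01419)/(2.73×10^-3) = 4.600×10^-11 F, I_d = (4.600×10^-11)(8.92×10^5) = 4.10×10^-5 A.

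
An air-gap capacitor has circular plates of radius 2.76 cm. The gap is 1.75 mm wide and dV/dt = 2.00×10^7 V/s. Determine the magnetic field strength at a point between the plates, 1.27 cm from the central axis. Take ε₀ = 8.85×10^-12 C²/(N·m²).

I_d = C dV/dt with C = ε₀πR²/d = 1.210×10^-11 F, so I_d = (1.210×10^-11)(2.00×10^7) = 2.420×10^-4 A.
An Ampèrian loop of radius r encloses a fraction (r/R)² of I_d. Then B·2πr = μ₀ I_d (r/R)², giving B = μ₀ I_d r/(2πR²) = 8.07×10^-10 T.

8.07×10^-10 T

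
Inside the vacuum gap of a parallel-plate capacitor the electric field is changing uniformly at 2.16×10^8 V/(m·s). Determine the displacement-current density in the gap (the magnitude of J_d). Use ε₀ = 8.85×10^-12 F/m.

1.91×10^-3 A/m²

J_d = ε₀ dE/dt = (8.85×10^-12)(2.16×10^8) = 1.91×10^-3 A/m².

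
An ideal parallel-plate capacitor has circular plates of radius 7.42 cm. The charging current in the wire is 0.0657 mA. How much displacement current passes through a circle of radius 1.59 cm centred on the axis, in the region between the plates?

Between the plates the displacement current equals the wire current: I_d = 0.0657 mA = 6.57×10^-5 A.
Through an area πr² the displacement current is I_d·(πr²/πR²) = I_d (r/R)² = 3.02×10^-6 A.

3.02×10^-6 A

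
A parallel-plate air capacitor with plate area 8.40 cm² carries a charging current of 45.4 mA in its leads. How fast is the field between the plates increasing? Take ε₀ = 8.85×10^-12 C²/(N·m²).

By continuity, I_d in the gap equals the 45.4 mA flowing in the wire.
Inverting I_d = ε₀ A dE/dt gives dE/dt = 0.0454 / (8.85×10^-12 · 8.40×10^-4) = 6.11×10^12 V/(m·s).

6.11×10^12 V/(m·s)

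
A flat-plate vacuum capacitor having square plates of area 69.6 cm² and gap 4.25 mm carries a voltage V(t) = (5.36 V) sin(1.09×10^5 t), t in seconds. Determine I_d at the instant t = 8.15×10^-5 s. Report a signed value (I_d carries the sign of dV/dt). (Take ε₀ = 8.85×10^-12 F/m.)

-7.26×10^-6 A

dV/dt = (5.36)(1.09×10^5)·cos(8.8835) = -5.007×10^5 V/s.
I_d = C dV/dt with C = ε₀A/d = (8.85×10^-12)(6.96×10^-3)/(4.25×10^-3) = 1.449×10^-11 F, so I_d = (1.449×10^-11)(-5.007×10^5) = -7.26×10^-6 A.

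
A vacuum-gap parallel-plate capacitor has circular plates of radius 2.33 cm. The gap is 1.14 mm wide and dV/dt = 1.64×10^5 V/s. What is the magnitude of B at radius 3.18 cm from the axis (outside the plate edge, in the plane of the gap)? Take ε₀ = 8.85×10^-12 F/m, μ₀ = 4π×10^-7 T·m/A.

1.37×10^-11 T

With E = V/d, dE/dt = 1.439×10^8 V/(m·s) and πR² = 1.706×10^-3 m², giving I_d = ε₀ πR² dE/dt = 2.173×10^-6 A.
With r > R the enclosed displacement current is the full I_d; B = μ₀ I_d / (2πr) = 1.37×10^-11 T.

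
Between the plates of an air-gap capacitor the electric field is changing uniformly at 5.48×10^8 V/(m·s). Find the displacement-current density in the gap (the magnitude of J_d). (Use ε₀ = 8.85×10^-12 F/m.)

4.85×10^-3 A/m²

J_d = ε₀ dE/dt = (8.85×10^-12)(5.48×10^8) = 4.85×10^-3 A/m².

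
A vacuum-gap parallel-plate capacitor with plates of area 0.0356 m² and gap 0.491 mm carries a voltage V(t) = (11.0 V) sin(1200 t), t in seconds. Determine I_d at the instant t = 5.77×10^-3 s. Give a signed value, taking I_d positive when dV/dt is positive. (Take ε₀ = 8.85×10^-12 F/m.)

6.79×10^-6 A

C = ε₀A/d = (8.85×10^-12)(0.0356)/(4.91×10^-4) = 6.417×10^-10 F. dV/dt = V₀ω·cos(ωt); at ωt = 6.924 rad this factor is 0.8016.
I_d = C dV/dt = (6.417×10^-10)(11.0)(1200)(0.8016) = 6.79×10^-6 A.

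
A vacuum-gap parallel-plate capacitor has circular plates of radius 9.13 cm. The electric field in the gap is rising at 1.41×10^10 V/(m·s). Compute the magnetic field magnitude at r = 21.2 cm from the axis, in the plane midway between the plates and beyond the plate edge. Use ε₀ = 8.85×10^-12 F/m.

3.08×10^-9 T

Total displacement current: I_d = ε₀(πR²)(dE/dt) = (8.85×10^-12)(0.02619)(1.41×10^10) = 3.268×10^-3 A.
Outside the plates the loop encloses all of I_d, so B·2πr = μ₀ I_d and B = 3.08×10^-9 T.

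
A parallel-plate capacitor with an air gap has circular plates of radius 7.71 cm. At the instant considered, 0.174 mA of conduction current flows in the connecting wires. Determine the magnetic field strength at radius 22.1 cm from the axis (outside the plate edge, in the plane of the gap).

By continuity the displacement current in the gap matches the conduction current: I_d = 1.74×10^-4 A.
With r > R the enclosed displacement current is the full I_d; B = μ₀ I_d / (2πr) = 1.57×10^-10 T.

1.57×10^-10 T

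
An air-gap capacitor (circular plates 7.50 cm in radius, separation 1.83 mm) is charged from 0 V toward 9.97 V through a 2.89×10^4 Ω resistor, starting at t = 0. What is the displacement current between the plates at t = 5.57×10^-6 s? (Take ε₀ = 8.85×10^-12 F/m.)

3.62×10^-5 A

C = ε₀A/d = (8.85×10^-12)(0.01767)/(1.83×10^-3) = 8.545×10^-11 F and τ = RC = 2.470×10^-6 s. I_d in the gap equals the RC charging current.
I_d(t) = (V₀/R) e^(−t/τ) = 3.450×10^-4 · e^(−2.255) = 3.62×10^-5 A.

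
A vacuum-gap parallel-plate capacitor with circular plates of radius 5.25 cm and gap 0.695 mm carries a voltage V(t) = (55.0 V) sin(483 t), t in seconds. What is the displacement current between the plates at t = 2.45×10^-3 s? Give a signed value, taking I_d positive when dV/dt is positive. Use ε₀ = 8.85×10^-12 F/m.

1.11×10^-6 A

dV/dt = (55.0)(483)·cos(1.18335) = 1.004×10^4 V/s.
I_d = C dV/dt with C = ε₀A/d = (8.85×10^-12)(8.659×10^-3)/(6.95×10^-4) = 1.103×10^-10 F, so I_d = (1.103×10^-10)(1.004×10^4) = 1.11×10^-6 A.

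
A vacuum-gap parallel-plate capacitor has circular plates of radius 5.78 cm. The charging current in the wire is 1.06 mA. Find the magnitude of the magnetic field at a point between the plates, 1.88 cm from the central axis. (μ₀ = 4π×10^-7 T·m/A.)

1.19×10^-9 T

By continuity the displacement current in the gap matches the conduction current: I_d = 1.06×10^-3 A.
∮B·dl = μ₀ I_d,enc with I_d,enc = I_d r²/R² = 1.121×10^-4 A; so B = μ₀ I_d,enc/(2πr) = 1.19×10^-9 T.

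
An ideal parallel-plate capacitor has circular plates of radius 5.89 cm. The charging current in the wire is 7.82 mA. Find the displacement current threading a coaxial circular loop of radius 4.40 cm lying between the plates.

4.36×10^-3 A

By continuity the displacement current in the gap matches the conduction current: I_d = 7.82×10^-3 A.
The field is uniform, so I_d,enc = I_d (r/R)² = (7.82×10^-3)(4.40/5.89)² = 4.36×10^-3 A.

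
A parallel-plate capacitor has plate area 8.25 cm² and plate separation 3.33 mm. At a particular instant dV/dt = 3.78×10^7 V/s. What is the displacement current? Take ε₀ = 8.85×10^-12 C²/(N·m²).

C = ε₀A/d = (8.85×10^-12)(8.25×10^-4)/(3.33×10^-3) = 2.193×10^-12 F.
I_d = C dV/dt = (2.193×10^-12)(3.78×10^7) = 8.29×10^-5 A.

8.29×10^-5 A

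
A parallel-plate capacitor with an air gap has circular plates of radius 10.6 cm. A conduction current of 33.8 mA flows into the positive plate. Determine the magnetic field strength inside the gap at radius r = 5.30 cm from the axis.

3.19×10^-8 T

No conduction current crosses the gap, so I_d there equals the 0.0338 A in the leads.
For r < R the Ampère–Maxwell law gives B(2πr) = μ₀ I_d (r²/R²), so B = μ₀ I_d r/(2πR²) = (4π×10^-7)(0.0338)(0.0530)/(2π·0.106²) = 3.19×10^-8 T.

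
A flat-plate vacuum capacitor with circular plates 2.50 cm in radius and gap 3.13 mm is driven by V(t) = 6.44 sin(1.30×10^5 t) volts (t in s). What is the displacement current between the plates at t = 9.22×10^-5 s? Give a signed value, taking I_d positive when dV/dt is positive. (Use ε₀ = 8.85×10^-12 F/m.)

C = ε₀A/d = (8.85×10^-12)(1.963×10^-3)/(3.13×10^-3) = 5.550×10^-12 F. dV/dt = V₀ω·cos(ωt); at ωt = 11.986 rad this factor is 0.8363.
I_d = C dV/dt = (5.550×10^-12)(6.44)(1.30×10^5)(0.8363) = 3.89×10^-6 A.

3.89×10^-6 A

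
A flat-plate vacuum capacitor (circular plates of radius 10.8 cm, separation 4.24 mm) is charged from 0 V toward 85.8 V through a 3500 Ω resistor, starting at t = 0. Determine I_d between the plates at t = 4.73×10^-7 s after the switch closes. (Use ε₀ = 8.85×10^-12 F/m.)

C = ε₀A/d = (8.85×10^-12)(0.03664)/(4.24×10^-3) = 7.648×10^-11 F and τ = RC = 2.677×10^-7 s. I_d in the gap equals the RC charging current.
I_d(t) = (V₀/R) e^(−t/τ) = 0.02451 · e^(−1.767) = 4.19×10^-3 A.

4.19×10^-3 A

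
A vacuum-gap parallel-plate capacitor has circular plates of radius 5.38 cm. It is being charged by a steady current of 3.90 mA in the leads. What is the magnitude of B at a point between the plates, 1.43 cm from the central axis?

3.85×10^-9 T

By continuity the displacement current in the gap matches the conduction current: I_d = 3.90×10^-3 A.
An Ampèrian loop of radius r encloses a fraction (r/R)² of I_d. Then B·2πr = μ₀ I_d (r/R)², giving B = μ₀ I_d r/(2πR²) = 3.85×10^-9 T.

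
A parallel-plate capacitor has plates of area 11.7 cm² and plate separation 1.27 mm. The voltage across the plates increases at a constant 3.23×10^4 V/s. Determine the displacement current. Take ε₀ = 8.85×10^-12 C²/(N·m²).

E = V/d so dE/dt = (dV/dt)/d = 2.543×10^7 V/(m·s), and I_d = ε₀ A dE/dt = (8.85×10^-12)(1.17×10^-3)(2.543×10^7) = 2.63×10^-7 A.

2.63×10^-7 A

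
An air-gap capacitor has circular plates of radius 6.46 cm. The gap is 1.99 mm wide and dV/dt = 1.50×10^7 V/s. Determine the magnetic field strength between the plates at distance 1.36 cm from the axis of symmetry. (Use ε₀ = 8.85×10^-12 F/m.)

5.70×10^-10 T

With E = V/d, dE/dt = 7.538×10^9 V/(m·s) and πR² = 0.01311 m², giving I_d = ε₀ πR² dE/dt = 8.746×10^-4 A.
∮B·dl = μ₀ I_d,enc with I_d,enc = I_d r²/R² = 3.876×10^-5 A; so B = μ₀ I_d,enc/(2πr) = 5.70×10^-10 T.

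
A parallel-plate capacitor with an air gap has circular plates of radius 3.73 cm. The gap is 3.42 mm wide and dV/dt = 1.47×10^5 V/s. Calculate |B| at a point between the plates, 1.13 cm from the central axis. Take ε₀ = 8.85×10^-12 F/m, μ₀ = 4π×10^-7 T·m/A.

I_d = C dV/dt with C = ε₀πR²/d = 1.131×10^-11 F, so I_d = (1.131×10^-11)(1.47×10^5) = 1.663×10^-6 A.
∮B·dl = μ₀ I_d,enc with I_d,enc = I_d r²/R² = 1.526×10^-7 A; so B = μ₀ I_d,enc/(2πr) = 2.70×10^-12 T.

2.70×10^-12 T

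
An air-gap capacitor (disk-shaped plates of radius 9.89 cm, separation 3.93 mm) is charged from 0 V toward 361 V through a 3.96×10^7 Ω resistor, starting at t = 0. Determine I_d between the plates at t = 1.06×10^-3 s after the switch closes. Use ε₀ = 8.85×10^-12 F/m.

With C = ε₀A/d = (8.85×10^-12)(0.03073)/(3.93×10^-3) = 6.920×10^-11 F, the time constant is τ = RC = 2.740×10^-3 s, so t/τ = 0.3869 and e^(−t/τ) = 0.6792.
I_d = I_cond = (V₀/R) e^(−t/τ) = (9.116×10^-6)(0.6792) = 6.19×10^-6 A.

6.19×10^-6 A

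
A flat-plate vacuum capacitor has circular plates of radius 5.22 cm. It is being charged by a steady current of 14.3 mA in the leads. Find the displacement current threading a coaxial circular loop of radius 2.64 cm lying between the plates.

3.66×10^-3 A

By continuity the displacement current in the gap matches the conduction current: I_d = 0.0143 A.
Through an area πr² the displacement current is I_d·(πr²/πR²) = I_d (r/R)² = 3.66×10^-3 A.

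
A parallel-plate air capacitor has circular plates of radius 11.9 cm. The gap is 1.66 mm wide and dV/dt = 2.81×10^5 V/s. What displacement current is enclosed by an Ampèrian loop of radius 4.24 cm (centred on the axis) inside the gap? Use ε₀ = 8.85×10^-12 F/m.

8.46×10^-6 A

dE/dt = (dV/dt)/d = 1.693×10^8 V/(m·s); I_d = ε₀(πR²)(dE/dt) = (8.85×10^-12)(0.04449)(1.693×10^8) = 6.666×10^-5 A.
Through an area πr² the displacement current is I_d·(πr²/πR²) = I_d (r/R)² = 8.46×10^-6 A.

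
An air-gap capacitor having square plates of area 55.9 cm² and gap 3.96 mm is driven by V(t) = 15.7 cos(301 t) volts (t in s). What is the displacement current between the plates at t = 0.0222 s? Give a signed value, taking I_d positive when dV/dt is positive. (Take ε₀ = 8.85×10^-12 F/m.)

-2.29×10^-8 A

dE/dt = (V₀ω/d)·−sin(ωt) with ωt = 6.6822 rad: (15.7)(301)(-0.3885)/(3.96×10^-3) = -4.636×10^5 V/(m·s).
I_d = ε₀ A dE/dt = (8.85×10^-12)(5.59×10^-3)(-4.636×10^5) = -2.29×10^-8 A.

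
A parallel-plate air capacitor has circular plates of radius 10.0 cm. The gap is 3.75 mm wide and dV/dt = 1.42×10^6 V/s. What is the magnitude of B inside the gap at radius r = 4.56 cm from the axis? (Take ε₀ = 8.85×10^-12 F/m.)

With E = V/d, dE/dt = 3.787×10^8 V/(m·s) and πR² = 0.03142 m², giving I_d = ε₀ πR² dE/dt = 1.053×10^-4 A.
For r < R the Ampère–Maxwell law gives B(2πr) = μ₀ I_d (r²/R²), so B = μ₀ I_d r/(2πR²) = (4π×10^-7)(1.053×10^-4)(0.0456)/(2π·0.100²) = 9.60×10^-11 T.

9.60×10^-11 T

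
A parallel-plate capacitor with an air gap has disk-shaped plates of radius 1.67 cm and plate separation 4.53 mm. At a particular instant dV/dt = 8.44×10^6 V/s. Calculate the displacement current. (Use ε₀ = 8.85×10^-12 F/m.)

E = V/d so dE/dt = (dV/dt)/d = 1.863×10^9 V/(m·s), and I_d = ε₀ A dE/dt = (8.85×10^-12)(8.762×10^-4)(1.863×10^9) = 1.44×10^-5 A.

1.44×10^-5 A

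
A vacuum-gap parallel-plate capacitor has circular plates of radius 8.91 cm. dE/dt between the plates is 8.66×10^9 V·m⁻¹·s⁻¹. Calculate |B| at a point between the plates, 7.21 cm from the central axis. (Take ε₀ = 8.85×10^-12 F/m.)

Total displacement current: I_d = ε₀(πR²)(dE/dt) = (8.85×10^-12)(0.02494)(8.66×10^9) = 1.911×10^-3 A.
An Ampèrian loop of radius r encloses a fraction (r/R)² of I_d. Then B·2πr = μ₀ I_d (r/R)², giving B = μ₀ I_d r/(2πR²) = 3.47×10^-9 T.

3.47×10^-9 T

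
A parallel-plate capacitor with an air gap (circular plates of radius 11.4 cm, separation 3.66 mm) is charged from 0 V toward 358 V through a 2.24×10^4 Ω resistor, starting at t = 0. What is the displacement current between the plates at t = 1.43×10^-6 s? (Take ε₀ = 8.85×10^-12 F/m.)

C = ε₀A/d = (8.85×10^-12)(0.04083)/(3.66×10^-3) = 9.873×10^-11 F, so τ = RC = 2.212×10^-6 s.
The conduction current is I(t) = (V₀/R) e^(−t/τ), and the displacement current between the plates equals it.
t/τ = 0.6465; I_d = (358/2.24×10^4) · e^(−0.6465) = (0.01598)(0.5239) = 8.37×10^-3 A.

8.37×10^-3 A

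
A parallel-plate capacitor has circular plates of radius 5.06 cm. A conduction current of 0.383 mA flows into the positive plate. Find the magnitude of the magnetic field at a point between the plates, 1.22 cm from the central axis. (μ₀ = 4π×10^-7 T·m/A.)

3.65×10^-10 T

Between the plates the displacement current equals the wire current: I_d = 0.383 mA = 3.83×10^-4 A.
For r < R the Ampère–Maxwell law gives B(2πr) = μ₀ I_d (r²/R²), so B = μ₀ I_d r/(2πR²) = (4π×10^-7)(3.83×10^-4)(0.0122)/(2π·0.0506²) = 3.65×10^-10 T.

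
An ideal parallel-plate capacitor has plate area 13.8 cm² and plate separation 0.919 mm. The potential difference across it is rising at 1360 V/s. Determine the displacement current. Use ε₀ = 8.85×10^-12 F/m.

The displacement current equals the charging current C dV/dt. With C = ε₀A/d = (8.85×10^-12)(1.38×10^-3)/(9.19×10^-4) = 1.329×10^-11 F, I_d = (1.329×10^-11)(1360) = 1.81×10^-8 A.

1.81×10^-8 A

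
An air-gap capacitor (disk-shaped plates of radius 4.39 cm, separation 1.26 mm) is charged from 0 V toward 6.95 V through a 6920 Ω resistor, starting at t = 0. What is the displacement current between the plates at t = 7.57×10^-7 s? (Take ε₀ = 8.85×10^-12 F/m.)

7.67×10^-5 A

C = ε₀A/d = (8.85×10^-12)(6.055×10^-3)/(1.26×10^-3) = 4.253×10^-11 F and τ = RC = 2.943×10^-7 s. I_d in the gap equals the RC charging current.
I_d(t) = (V₀/R) e^(−t/τ) = 1.004×10^-3 · e^(−2.572) = 7.67×10^-5 A.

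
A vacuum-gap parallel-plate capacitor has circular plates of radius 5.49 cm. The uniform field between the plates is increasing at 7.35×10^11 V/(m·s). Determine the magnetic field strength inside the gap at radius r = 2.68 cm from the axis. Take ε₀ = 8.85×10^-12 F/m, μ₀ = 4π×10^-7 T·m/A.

I_d = ε₀ dΦ_E/dt = ε₀ πR² (dE/dt) = (8.85×10^-12)(9.469×10^-3)(7.35×10^11) = 0.06159 A through the full plate area.
An Ampèrian loop of radius r encloses a fraction (r/R)² of I_d. Then B·2πr = μ₀ I_d (r/R)², giving B = μ₀ I_d r/(2πR²) = 1.10×10^-7 T.

1.10×10^-7 T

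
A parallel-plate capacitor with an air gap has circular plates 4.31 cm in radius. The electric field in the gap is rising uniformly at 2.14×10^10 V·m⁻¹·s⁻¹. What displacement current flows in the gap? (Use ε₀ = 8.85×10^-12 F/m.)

The displacement current is ε₀ times dΦ_E/dt = ε₀ A dE/dt = (8.85×10^-12)(5.836×10^-3)(2.14×10^10) = 1.11×10^-3 A.

1.11×10^-3 A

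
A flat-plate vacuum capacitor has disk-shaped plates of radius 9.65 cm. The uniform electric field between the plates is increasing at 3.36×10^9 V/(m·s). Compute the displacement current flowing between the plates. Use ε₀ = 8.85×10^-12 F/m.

8.70×10^-4 A

I_d = ε₀ A (dE/dt) = (8.85×10^-12)(0.02926 m²)(3.36×10^9) = 8.70×10^-4 A.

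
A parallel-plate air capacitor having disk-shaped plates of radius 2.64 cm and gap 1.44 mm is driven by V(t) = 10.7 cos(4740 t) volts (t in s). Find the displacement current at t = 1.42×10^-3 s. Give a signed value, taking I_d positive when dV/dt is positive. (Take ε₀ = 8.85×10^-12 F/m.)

-2.95×10^-7 A

dV/dt = (10.7)(4740)·−sin(6.7308) = -2.195×10^4 V/s.
I_d = C dV/dt with C = ε₀A/d = (8.85×10^-12)(2.190×10^-3)/(1.44×10^-3) = 1.346×10^-11 F, so I_d = (1.346×10^-11)(-2.195×10^4) = -2.95×10^-7 A.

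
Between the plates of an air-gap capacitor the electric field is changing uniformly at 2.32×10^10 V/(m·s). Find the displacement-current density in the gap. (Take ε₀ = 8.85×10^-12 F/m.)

J_d = ε₀ dE/dt = (8.85×10^-12)(2.32×10^10) = 0.205 A/m².

0.205 A/m²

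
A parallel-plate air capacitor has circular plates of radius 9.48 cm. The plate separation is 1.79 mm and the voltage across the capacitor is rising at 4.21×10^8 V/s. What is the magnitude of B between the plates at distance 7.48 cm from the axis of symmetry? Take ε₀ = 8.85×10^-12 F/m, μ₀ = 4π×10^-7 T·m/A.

9.78×10^-8 T

I_d = C dV/dt with C = ε₀πR²/d = 1.396×10^-10 F, so I_d = (1.396×10^-10)(4.21×10^8) = 0.05877 A.
∮B·dl = μ₀ I_d,enc with I_d,enc = I_d r²/R² = 0.03659 A; so B = μ₀ I_d,enc/(2πr) = 9.78×10^-8 T.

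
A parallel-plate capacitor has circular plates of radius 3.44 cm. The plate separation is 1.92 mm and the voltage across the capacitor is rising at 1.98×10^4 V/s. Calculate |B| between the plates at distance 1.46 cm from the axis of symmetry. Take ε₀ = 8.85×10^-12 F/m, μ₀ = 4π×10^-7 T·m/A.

8.37×10^-13 T

With E = V/d, dE/dt = 1.031×10^7 V/(m·s) and πR² = 3.718×10^-3 m², giving I_d = ε₀ πR² dE/dt = 3.392×10^-7 A.
An Ampèrian loop of radius r encloses a fraction (r/R)² of I_d. Then B·2πr = μ₀ I_d (r/R)², giving B = μ₀ I_d r/(2πR²) = 8.37×10^-13 T.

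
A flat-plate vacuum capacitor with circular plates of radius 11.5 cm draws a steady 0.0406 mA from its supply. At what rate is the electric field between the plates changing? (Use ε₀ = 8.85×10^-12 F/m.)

The displacement current between the plates equals the conduction current, I_d = 0.0406 mA.
Inverting I_d = ε₀ A dE/dt gives dE/dt = 4.06×10^-5 / (8.85×10^-12 · 0.04155) = 1.10×10^8 V/(m·s).

1.10×10^8 V/(m·s)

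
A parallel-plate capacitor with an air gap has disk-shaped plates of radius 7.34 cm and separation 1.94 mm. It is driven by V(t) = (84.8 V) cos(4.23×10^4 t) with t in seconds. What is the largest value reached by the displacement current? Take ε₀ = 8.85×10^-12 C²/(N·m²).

2.77×10^-4 A

The displacement current equals the conduction current C dV/dt, which peaks at C V₀ ω.
With C = ε₀A/d = (8.85×10^-12)(0.01693)/(1.94×10^-3) = 7.723×10^-11 F and ω = 4.23×10^4 rad/s, I_d,max = (7.723×10^-11)(84.8)(4.23×10^4) = 2.77×10^-4 A.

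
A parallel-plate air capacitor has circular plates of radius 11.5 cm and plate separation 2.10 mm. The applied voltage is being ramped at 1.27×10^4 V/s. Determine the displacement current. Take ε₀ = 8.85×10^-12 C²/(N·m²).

E = V/d so dE/dt = (dV/dt)/d = 6.048×10^6 V/(m·s), and I_d = ε₀ A dE/dt = (8.85×10^-12)(0.04155)(6.048×10^6) = 2.22×10^-6 A.

2.22×10^-6 A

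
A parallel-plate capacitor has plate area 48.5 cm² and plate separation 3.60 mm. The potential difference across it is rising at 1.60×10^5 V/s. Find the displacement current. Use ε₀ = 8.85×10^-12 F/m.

The field between the plates is E = V/d, so dE/dt = (1.60×10^5)/(3.60×10^-3 m) = 4.444×10^7 V/(m·s).
I_d = ε₀ A (dE/dt) = (8.85×10^-12)(4.85×10^-3)(4.444×10^7) = 1.91×10^-6 A.

1.91×10^-6 A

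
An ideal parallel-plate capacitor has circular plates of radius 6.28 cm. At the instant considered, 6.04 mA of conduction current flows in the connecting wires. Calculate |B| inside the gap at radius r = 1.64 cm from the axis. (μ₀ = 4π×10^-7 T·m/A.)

5.02×10^-9 T

By continuity the displacement current in the gap matches the conduction current: I_d = 6.04×10^-3 A.
For r < R the Ampère–Maxwell law gives B(2πr) = μ₀ I_d (r²/R²), so B = μ₀ I_d r/(2πR²) = (4π×10^-7)(6.04×10^-3)(0.0164)/(2π·0.0628²) = 5.02×10^-9 T.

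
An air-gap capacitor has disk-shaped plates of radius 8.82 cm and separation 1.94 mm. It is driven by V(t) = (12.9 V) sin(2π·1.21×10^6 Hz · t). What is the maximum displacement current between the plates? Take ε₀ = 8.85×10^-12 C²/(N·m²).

0.0109 A

The displacement current equals the conduction current C dV/dt, which peaks at C V₀ ω.
With C = ε₀A/d = (8.85×10^-12)(0.02444)/(1.94×10^-3) = 1.115×10^-10 F and ω = 2πf = 7.603×10^6 rad/s, I_d,max = (1.115×10^-10)(12.9)(7.603×10^6) = 0.0109 A.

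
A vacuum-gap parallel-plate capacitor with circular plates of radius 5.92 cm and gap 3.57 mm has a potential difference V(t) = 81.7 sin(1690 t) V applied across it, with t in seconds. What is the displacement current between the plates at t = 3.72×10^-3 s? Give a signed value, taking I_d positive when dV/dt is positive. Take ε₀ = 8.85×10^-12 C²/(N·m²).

dV/dt = (81.7)(1690)·cos(6.2868) = 1.381×10^5 V/s.
I_d = C dV/dt with C = ε₀A/d = (8.85×10^-12)(0.01101)/(3.57×10^-3) = 2.729×10^-11 F, so I_d = (2.729×10^-11)(1.381×10^5) = 3.77×10^-6 A.

3.77×10^-6 A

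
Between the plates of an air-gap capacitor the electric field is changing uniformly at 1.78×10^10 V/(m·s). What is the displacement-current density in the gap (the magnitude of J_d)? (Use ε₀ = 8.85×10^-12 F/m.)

J_d = ε₀ ∂E/∂t, so J_d = 0.158 A/m².

0.158 A/m²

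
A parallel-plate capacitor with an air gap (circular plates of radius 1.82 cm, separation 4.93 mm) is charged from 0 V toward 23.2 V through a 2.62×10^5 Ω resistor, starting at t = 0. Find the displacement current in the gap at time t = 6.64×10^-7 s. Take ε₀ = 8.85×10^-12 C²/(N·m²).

With C = ε₀A/d = (8.85×10^-12)(1.041×10^-3)/(4.93×10^-3) = 1.869×10^-12 F, the time constant is τ = RC = 4.897×10^-7 s, so t/τ = 1.356 and e^(−t/τ) = 0.2577.
I_d = I_cond = (V₀/R) e^(−t/τ) = (8.855×10^-5)(0.2577) = 2.28×10^-5 A.

2.28×10^-5 A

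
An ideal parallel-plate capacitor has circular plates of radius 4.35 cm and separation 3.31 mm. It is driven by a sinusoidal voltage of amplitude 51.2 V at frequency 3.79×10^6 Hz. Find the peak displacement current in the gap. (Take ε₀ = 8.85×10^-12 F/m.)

0.0194 A

(dE/dt)_max = V₀ω/d = 3.683×10^11 V/(m·s); ω = 2πf = 2.381×10^7 rad/s.
I_d,max = ε₀ A (dE/dt)_max = (8.85×10^-12)(5.945×10^-3)(3.683×10^11) = 0.0194 A.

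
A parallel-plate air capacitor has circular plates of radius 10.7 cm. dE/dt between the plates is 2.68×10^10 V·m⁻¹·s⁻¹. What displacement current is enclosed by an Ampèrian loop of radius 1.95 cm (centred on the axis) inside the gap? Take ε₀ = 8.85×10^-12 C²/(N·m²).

Total displacement current: I_d = ε₀(πR²)(dE/dt) = (8.85×10^-12)(0.03597)(2.68×10^10) = 8.531×10^-3 A.
Since J_d is uniform, the enclosed fraction is (r/R)² = 0.03321, giving I_d,enc = 2.83×10^-4 A.

2.83×10^-4 A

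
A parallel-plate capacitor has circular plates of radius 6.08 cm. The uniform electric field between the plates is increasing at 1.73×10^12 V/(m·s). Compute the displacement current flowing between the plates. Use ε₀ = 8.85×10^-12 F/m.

0.178 A

The displacement current is ε₀ times dΦ_E/dt = ε₀ A dE/dt = (8.85×10^-12)(0.01161)(1.73×10^12) = 0.178 A.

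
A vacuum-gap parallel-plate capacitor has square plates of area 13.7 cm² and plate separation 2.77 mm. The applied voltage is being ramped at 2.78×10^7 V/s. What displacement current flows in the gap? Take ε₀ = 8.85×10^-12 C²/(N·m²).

1.22×10^-4 A

The field between the plates is E = V/d, so dE/dt = (2.78×10^7)/(2.77×10^-3 m) = 1.004×10^10 V/(m·s).
I_d = ε₀ A (dE/dt) = (8.85×10^-12)(1.37×10^-3)(1.004×10^10) = 1.22×10^-4 A.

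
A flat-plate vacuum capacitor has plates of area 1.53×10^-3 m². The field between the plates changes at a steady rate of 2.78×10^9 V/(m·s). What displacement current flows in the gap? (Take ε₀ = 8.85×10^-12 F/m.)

3.76×10^-5 A

I_d = ε₀ A (dE/dt) = (8.85×10^-12)(1.53×10^-3 m²)(2.78×10^9) = 3.76×10^-5 A.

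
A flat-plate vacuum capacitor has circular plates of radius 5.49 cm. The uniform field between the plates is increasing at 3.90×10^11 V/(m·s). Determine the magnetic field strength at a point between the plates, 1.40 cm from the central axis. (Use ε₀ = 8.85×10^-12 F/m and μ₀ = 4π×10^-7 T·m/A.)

I_d = ε₀ dΦ_E/dt = ε₀ πR² (dE/dt) = (8.85×10^-12)(9.469×10^-3)(3.90×10^11) = 0.03268 A through the full plate area.
An Ampèrian loop of radius r encloses a fraction (r/R)² of I_d. Then B·2πr = μ₀ I_d (r/R)², giving B = μ₀ I_d r/(2πR²) = 3.04×10^-8 T.

3.04×10^-8 T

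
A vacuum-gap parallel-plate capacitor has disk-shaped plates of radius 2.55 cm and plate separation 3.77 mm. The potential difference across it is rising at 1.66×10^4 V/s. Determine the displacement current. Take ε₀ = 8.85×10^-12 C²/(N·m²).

7.96×10^-8 A

E = V/d so dE/dt = (dV/dt)/d = 4.403×10^6 V/(m·s), and I_d = ε₀ A dE/dt = (8.85×10^-12)(2.043×10^-3)(4.403×10^6) = 7.96×10^-8 A.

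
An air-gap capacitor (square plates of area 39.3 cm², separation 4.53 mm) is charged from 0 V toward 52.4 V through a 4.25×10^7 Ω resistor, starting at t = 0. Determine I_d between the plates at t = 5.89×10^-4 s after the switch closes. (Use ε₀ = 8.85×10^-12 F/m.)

2.03×10^-7 A

With C = ε₀A/d = (8.85×10^-12)(3.93×10^-3)/(4.53×10^-3) = 7.678×10^-12 F, the time constant is τ = RC = 3.263×10^-4 s, so t/τ = 1.805 and e^(−t/τ) = 0.1645.
I_d = I_cond = (V₀/R) e^(−t/τ) = (1.233×10^-6)(0.1645) = 2.03×10^-7 A.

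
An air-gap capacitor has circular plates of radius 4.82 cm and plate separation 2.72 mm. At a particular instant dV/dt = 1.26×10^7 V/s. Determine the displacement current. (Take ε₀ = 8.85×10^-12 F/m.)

The displacement current equals the charging current C dV/dt. With C = ε₀A/d = (8.85×10^-12)(7.299×10^-3)/(2.72×10^-3) = 2.375×10^-11 F, I_d = (2.375×10^-11)(1.26×10^7) = 2.99×10^-4 A.

2.99×10^-4 A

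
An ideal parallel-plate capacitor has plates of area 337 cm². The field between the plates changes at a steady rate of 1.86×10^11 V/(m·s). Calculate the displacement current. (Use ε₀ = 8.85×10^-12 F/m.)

The displacement current is ε₀ times dΦ_E/dt = ε₀ A dE/dt = (8.85×10^-12)(0.0337)(1.86×10^11) = 0.0555 A.

0.0555 A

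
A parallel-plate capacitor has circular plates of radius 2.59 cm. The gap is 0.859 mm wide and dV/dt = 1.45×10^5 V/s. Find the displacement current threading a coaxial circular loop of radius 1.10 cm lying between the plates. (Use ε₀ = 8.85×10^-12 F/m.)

I_d = C dV/dt with C = ε₀πR²/d = 2.171×10^-11 F, so I_d = (2.171×10^-11)(1.45×10^5) = 3.148×10^-6 A.
The field is uniform, so I_d,enc = I_d (r/R)² = (3.148×10^-6)(1.10/2.59)² = 5.68×10^-7 A.

5.68×10^-7 A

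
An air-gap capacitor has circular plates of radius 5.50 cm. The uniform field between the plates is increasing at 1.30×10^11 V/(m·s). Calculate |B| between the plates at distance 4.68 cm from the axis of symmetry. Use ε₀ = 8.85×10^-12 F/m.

Total displacement current: I_d = ε₀(πR²)(dE/dt) = (8.85×10^-12)(9.503×10^-3)(1.30×10^11) = 0.01093 A.
For r < R the Ampère–Maxwell law gives B(2πr) = μ₀ I_d (r²/R²), so B = μ₀ I_d r/(2πR²) = (4π×10^-7)(0.01093)(0.0468)/(2π·0.0550²) = 3.38×10^-8 T.

3.38×10^-8 T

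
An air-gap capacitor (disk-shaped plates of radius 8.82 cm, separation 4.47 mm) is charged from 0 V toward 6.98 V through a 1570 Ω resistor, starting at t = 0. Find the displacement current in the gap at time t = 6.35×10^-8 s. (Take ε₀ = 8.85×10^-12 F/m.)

1.93×10^-3 A

C = ε₀A/d = (8.85×10^-12)(0.02444)/(4.47×10^-3) = 4.839×10^-11 F, so τ = RC = 7.597×10^-8 s.
The conduction current is I(t) = (V₀/R) e^(−t/τ), and the displacement current between the plates equals it.
t/τ = 0.8359; I_d = (6.98/1570) · e^(−0.8359) = (4.446×10^-3)(0.4335) = 1.93×10^-3 A.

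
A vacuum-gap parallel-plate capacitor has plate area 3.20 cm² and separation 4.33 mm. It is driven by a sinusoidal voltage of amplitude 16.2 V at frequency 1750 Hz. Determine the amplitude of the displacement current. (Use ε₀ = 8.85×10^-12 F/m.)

1.17×10^-7 A

(dE/dt)_max = V₀ω/d = 4.115×10^7 V/(m·s); ω = 2πf = 1.100×10^4 rad/s.
I_d,max = ε₀ A (dE/dt)_max = (8.85×10^-12)(3.20×10^-4)(4.115×10^7) = 1.17×10^-7 A.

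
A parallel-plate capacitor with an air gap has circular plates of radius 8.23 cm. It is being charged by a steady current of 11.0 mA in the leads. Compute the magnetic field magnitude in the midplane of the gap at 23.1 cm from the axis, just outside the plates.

9.52×10^-9 T

By continuity the displacement current in the gap matches the conduction current: I_d = 0.0110 A.
Outside the plates the loop encloses all of I_d, so B·2πr = μ₀ I_d and B = 9.52×10^-9 T.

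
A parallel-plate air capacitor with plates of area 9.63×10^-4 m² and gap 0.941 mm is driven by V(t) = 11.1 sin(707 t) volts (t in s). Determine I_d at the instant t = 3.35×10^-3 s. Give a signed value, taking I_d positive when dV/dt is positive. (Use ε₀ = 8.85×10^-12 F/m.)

-5.09×10^-8 A

dE/dt = (V₀ω/d)·cos(ωt) with ωt = 2.36845 rad: (11.1)(707)(-0.7157)/(9.41×10^-4) = -5.969×10^6 V/(m·s).
I_d = ε₀ A dE/dt = (8.85×10^-12)(9.63×10^-4)(-5.969×10^6) = -5.09×10^-8 A.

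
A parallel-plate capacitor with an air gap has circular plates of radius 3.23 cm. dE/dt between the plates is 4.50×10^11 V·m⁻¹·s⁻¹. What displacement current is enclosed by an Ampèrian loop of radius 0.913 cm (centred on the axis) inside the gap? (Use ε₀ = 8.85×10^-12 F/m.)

Through the whole plate area (πR² = 3.278×10^-3 m²), I_d = ε₀ πR² dE/dt = 0.01305 A.
Since J_d is uniform, the enclosed fraction is (r/R)² = 0.07990, giving I_d,enc = 1.04×10^-3 A.

1.04×10^-3 A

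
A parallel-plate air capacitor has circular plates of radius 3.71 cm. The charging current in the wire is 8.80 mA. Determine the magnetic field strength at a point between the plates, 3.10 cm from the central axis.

3.96×10^-8 T

Between the plates the displacement current equals the wire current: I_d = 8.80 mA = 8.80×10^-3 A.
For r < R the Ampère–Maxwell law gives B(2πr) = μ₀ I_d (r²/R²), so B = μ₀ I_d r/(2πR²) = (4π×10^-7)(8.80×10^-3)(0.0310)/(2π·0.0371²) = 3.96×10^-8 T.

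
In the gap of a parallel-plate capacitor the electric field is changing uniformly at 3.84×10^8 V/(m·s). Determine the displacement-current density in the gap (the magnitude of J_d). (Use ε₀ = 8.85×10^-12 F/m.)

J_d = ε₀ ∂E/∂t, so J_d = 3.40×10^-3 A/m².

3.40×10^-3 A/m²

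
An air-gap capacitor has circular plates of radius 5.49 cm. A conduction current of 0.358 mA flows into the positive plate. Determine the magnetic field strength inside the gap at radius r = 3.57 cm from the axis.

8.48×10^-10 T

By continuity the displacement current in the gap matches the conduction current: I_d = 3.58×10^-4 A.
An Ampèrian loop of radius r encloses a fraction (r/R)² of I_d. Then B·2πr = μ₀ I_d (r/R)², giving B = μ₀ I_d r/(2πR²) = 8.48×10^-10 T.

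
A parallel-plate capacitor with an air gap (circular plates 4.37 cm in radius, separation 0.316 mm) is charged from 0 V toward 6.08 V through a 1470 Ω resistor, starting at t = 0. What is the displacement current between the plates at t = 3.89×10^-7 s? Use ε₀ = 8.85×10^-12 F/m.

8.56×10^-4 A

C = ε₀A/d = (8.85×10^-12)(5.999×10^-3)/(3.16×10^-4) = 1.680×10^-10 F, so τ = RC = 2.470×10^-7 s.
The conduction current is I(t) = (V₀/R) e^(−t/τ), and the displacement current between the plates equals it.
t/τ = 1.575; I_d = (6.08/1470) · e^(−1.575) = (4.136×10^-3)(0.2070) = 8.56×10^-4 A.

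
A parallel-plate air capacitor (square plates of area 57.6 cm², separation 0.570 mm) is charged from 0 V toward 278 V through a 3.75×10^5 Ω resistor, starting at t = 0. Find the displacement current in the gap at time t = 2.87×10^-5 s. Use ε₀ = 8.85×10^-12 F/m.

3.15×10^-4 A

C = ε₀A/d = (8.85×10^-12)(5.76×10^-3)/(5.70×10^-4) = 8.943×10^-11 F and τ = RC = 3.354×10^-5 s. I_d in the gap equals the RC charging current.
I_d(t) = (V₀/R) e^(−t/τ) = 7.413×10^-4 · e^(−0.8557) = 3.15×10^-4 A.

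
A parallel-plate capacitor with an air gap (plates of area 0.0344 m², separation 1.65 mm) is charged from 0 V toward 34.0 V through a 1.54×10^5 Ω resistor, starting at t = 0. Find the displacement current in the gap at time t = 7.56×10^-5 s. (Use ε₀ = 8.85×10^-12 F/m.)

1.54×10^-5 A

C = ε₀A/d = (8.85×10^-12)(0.0344)/(1.65×10^-3) = 1.845×10^-10 F, so τ = RC = 2.841×10^-5 s.
The conduction current is I(t) = (V₀/R) e^(−t/τ), and the displacement current between the plates equals it.
t/τ = 2.661; I_d = (34.0/1.54×10^5) · e^(−2.661) = (2.208×10^-4)(0.06988) = 1.54×10^-5 A.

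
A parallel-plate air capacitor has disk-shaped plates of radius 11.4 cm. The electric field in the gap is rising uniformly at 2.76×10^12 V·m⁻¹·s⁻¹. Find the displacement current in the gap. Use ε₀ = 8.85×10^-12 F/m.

I_d = ε₀ A (dE/dt) = (8.85×10^-12)(0.04083 m²)(2.76×10^12) = 0.997 A.

0.997 A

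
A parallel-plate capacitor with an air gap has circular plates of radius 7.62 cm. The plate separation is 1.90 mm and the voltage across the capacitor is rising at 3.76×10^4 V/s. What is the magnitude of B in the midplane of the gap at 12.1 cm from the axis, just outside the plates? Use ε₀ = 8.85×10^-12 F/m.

dE/dt = (dV/dt)/d = 1.979×10^7 V/(m·s); I_d = ε₀(πR²)(dE/dt) = (8.85×10^-12)(0.01824)(1.979×10^7) = 3.195×10^-6 A.
With r > R the enclosed displacement current is the full I_d; B = μ₀ I_d / (2πr) = 5.28×10^-12 T.

5.28×10^-12 T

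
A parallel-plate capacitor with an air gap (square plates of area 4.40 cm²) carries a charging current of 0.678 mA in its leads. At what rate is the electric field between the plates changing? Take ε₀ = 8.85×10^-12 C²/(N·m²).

1.74×10^11 V/(m·s)

By continuity, I_d in the gap equals the 0.678 mA flowing in the wire.
Then dE/dt = I_d/(ε₀A) = 1.74×10^11 V/(m·s).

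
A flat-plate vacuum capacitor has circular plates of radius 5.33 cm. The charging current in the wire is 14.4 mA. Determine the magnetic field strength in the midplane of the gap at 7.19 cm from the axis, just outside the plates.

Between the plates the displacement current equals the wire current: I_d = 14.4 mA = 0.0144 A.
Outside the plates the loop encloses all of I_d, so B·2πr = μ₀ I_d and B = 4.01×10^-8 T.

4.01×10^-8 T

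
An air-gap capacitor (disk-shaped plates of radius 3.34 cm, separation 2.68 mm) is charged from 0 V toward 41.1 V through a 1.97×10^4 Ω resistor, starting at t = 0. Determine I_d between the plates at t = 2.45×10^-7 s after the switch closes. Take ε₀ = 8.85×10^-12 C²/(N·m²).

7.12×10^-4 A

With C = ε₀A/d = (8.85×10^-12)(3.505×10^-3)/(2.68×10^-3) = 1.157×10^-11 F, the time constant is τ = RC = 2.279×10^-7 s, so t/τ = 1.075 and e^(−t/τ) = 0.3413.
I_d = I_cond = (V₀/R) e^(−t/τ) = (2.086×10^-3)(0.3413) = 7.12×10^-4 A.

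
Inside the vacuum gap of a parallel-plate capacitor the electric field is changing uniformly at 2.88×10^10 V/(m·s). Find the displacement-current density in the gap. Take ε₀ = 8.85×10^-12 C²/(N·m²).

0.255 A/m²

J_d = ε₀ ∂E/∂t, so J_d = 0.255 A/m².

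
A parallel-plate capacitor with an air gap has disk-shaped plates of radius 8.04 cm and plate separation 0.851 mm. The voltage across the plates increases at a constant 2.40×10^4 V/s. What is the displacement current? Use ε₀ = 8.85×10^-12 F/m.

5.07×10^-6 A

C = ε₀A/d = (8.85×10^-12)(0.02031)/(8.51×10^-4) = 2.112×10^-10 F.
I_d = C dV/dt = (2.112×10^-10)(2.40×10^4) = 5.07×10^-6 A.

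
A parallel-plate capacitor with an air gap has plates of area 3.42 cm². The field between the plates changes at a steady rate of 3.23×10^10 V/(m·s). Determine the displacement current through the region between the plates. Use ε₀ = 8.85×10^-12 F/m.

9.78×10^-5 A

The displacement current is ε₀ times dΦ_E/dt = ε₀ A dE/dt = (8.85×10^-12)(3.42×10^-4)(3.23×10^10) = 9.78×10^-5 A.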